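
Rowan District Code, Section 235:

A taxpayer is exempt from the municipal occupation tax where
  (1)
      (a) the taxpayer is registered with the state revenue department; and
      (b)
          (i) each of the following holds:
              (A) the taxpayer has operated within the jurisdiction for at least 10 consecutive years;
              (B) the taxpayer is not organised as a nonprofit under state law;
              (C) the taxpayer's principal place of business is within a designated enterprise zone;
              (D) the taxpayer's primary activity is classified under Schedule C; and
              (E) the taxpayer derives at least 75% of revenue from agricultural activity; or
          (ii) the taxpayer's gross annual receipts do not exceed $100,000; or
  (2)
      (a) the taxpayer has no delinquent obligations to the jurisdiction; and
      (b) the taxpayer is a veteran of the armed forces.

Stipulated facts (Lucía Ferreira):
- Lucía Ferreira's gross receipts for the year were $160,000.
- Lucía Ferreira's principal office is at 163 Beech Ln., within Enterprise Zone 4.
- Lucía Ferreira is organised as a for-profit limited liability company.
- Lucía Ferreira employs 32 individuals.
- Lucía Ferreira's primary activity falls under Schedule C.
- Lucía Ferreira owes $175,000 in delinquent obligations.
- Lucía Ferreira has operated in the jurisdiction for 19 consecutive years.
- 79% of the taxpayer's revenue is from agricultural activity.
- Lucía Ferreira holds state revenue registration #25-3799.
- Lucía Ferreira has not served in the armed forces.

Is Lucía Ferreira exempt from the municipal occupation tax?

(a) state-registered — met.
(A) ≥ 10 yrs in jurisdiction — met.
(B) not (nonprofit) — met.
(C) in enterprise zone — met.
(D) Schedule C activity — holds.
(E) ≥75% agricultural — holds.
(i) = T AND T AND T AND T AND T = true.
(ii) receipts ≤ $100,000 — fails.
(b) = T OR F = true.
(1): T AND T → true.
(a) no delinquency — not satisfied.
(b) veteran — not satisfied.
(2) = F AND F = false.
So Overall is satisfied (T OR F).

Yes — exempt.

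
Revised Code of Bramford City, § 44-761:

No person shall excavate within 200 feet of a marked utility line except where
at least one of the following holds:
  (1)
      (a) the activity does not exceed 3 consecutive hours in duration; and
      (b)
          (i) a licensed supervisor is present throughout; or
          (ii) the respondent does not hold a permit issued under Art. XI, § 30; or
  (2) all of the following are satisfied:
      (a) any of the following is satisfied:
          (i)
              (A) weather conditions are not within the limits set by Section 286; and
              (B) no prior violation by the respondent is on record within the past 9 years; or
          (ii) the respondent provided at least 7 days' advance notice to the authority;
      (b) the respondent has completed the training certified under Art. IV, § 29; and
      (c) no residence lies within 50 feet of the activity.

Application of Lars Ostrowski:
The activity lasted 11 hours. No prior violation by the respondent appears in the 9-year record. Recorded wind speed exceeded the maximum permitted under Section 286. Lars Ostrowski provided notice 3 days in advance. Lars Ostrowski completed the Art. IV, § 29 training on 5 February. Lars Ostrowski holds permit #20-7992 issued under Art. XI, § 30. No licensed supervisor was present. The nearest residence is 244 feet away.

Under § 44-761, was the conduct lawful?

Yes — lawful.

(a) ≤ 3 hrs duration — not satisfied.
(i) supervisor present — not satisfied.
(ii) not (holds permit) — fails.
So (b) is not satisfied (F OR F).
So (1) is not satisfied (F AND F).
(A) not (weather ok) — holds.
(B) no prior violation — met.
So (i) is satisfied (T AND T).
(ii) ≥7 days' notice — fails.
So (a) is satisfied (T OR F).
(b) training certified — met.
(c) no residence in 50 ft — holds.
(2) = T AND T AND T = true.
Overall: F OR T → true.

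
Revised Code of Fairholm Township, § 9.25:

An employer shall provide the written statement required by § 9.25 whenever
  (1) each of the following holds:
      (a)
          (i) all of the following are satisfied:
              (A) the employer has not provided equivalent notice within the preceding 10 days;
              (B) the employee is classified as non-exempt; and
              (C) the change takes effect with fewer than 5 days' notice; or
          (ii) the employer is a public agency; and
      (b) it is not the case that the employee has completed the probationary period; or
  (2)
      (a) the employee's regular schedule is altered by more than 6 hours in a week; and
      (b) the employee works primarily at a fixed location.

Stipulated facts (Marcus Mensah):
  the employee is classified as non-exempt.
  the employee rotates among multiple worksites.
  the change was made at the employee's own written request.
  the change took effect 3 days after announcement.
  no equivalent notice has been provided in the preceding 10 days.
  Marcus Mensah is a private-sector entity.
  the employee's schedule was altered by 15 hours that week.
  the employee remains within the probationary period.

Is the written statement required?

Yes — required.

(A) no recent notice — holds.
(B) non-exempt — holds.
(C) < 5 days' notice — satisfied.
(i) = T AND T AND T = true.
(ii) public agency — not met.
So (a) is satisfied (T OR F).
(b) not (past probation) — met.
(1): T AND T → true.
(a) schedule shift > 6h — holds.
(b) fixed location — fails.
(2): T AND F → false.
Overall: T OR F → true.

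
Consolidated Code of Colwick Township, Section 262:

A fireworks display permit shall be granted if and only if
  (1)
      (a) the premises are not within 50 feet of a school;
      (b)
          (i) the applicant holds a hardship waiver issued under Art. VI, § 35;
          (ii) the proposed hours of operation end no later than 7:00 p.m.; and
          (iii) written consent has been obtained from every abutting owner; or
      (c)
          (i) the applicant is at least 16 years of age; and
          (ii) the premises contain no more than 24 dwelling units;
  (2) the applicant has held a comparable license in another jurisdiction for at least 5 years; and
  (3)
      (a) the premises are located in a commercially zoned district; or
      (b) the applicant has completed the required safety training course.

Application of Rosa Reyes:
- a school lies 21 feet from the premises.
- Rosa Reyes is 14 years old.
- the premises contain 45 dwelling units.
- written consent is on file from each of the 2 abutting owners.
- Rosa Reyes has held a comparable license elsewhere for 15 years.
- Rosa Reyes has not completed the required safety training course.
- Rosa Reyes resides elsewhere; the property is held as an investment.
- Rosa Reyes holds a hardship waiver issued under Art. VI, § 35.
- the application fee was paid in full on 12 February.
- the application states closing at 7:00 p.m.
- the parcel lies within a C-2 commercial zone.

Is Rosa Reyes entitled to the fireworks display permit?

(a) ≥50 ft from school — not met.
(i) hardship waiver — met.
(ii) closes by 7 p.m. — satisfied.
(iii) all abutters consent — met.
So (b) is satisfied (T AND T AND T).
(i) age ≥ 16 — fails.
(ii) ≤ 24 units — fails.
So (c) is not satisfied (F AND F).
So (1) is satisfied (F OR T OR F).
(2) prior license ≥ 5 yr — holds.
(a) commercially zoned — met.
(b) safety training — not met.
(3): T OR F → true.
Overall: T AND T AND T → true.

Yes — granted.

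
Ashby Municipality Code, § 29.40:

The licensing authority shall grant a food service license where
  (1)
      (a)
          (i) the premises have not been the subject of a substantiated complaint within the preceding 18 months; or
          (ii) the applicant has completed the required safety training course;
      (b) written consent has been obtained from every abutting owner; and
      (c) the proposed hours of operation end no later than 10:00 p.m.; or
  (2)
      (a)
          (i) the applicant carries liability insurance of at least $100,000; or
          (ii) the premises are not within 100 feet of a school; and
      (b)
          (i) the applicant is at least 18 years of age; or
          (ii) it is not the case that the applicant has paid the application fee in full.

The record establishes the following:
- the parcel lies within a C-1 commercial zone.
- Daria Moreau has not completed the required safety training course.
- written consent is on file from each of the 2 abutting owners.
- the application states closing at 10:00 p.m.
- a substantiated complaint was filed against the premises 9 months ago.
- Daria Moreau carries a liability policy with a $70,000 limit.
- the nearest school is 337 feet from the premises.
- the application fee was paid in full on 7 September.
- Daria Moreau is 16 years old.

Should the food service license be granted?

(i) no complaint in 18 mo. — not satisfied.
(ii) safety training — not met.
(a): F OR F → false.
(b) all abutters consent — met.
(c) closes by 10 p.m. — met.
(1): F AND T AND T → false.
(i) insurance ≥ $100,000 — not satisfied.
(ii) ≥100 ft from school — satisfied.
(a): F OR T → true.
(i) age ≥ 18 — fails.
(ii) not (fee paid) — not satisfied.
So (b) is not satisfied (F OR F).
(2): T AND F → false.
So Overall is not satisfied (F OR F).

No — denied.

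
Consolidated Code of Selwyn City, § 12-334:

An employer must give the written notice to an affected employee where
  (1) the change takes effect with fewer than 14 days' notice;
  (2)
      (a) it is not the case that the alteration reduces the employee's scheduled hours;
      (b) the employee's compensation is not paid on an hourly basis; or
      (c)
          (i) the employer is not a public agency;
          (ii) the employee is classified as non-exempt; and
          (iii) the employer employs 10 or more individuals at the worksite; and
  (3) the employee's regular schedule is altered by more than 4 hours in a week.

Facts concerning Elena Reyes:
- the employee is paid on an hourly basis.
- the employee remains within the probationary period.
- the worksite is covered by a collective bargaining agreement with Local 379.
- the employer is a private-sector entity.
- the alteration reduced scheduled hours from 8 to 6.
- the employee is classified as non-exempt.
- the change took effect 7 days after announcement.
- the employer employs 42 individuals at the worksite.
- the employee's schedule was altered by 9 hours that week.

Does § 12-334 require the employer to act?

(1) < 14 days' notice — met.
(a) not (hours reduced) — fails.
(b) not (hourly-paid) — fails.
(i) not (public agency) — met.
(ii) non-exempt — satisfied.
(iii) ≥ 10 at site — holds.
(c): T AND T AND T → true.
So (2) is satisfied (F OR F OR T).
(3) schedule shift > 4h — holds.
So Overall is satisfied (T AND T AND T).

Yes — required.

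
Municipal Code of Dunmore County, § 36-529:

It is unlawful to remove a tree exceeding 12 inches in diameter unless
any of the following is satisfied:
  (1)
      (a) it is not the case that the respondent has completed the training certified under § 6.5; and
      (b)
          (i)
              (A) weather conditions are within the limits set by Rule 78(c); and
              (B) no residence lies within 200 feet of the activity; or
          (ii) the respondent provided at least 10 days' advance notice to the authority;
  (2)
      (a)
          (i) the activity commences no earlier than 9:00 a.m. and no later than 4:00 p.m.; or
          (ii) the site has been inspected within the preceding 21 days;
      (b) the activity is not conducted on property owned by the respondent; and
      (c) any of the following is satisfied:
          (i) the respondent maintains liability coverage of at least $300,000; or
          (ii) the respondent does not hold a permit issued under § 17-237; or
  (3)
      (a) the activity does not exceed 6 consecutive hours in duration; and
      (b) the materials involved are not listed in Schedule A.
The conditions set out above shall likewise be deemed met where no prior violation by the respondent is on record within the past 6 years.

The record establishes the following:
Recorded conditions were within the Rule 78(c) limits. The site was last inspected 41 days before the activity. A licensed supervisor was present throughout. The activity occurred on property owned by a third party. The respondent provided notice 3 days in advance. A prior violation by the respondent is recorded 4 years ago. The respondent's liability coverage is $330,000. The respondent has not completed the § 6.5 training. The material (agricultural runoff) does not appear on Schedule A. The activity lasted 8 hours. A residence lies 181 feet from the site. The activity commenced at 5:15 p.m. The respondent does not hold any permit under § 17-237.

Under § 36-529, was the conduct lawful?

(a) not (training certified) — holds.
(A) weather ok — satisfied.
(B) no residence in 200 ft — not met.
So (i) is not satisfied (T AND F).
(ii) ≥10 days' notice — not met.
(b): F OR F → false.
(1) = T AND F = false.
(i) start within hours — not satisfied.
(ii) site inspected — fails.
(a): F OR F → false.
(b) not (own property) — met.
(i) coverage ≥ $300,000 — satisfied.
(ii) not (holds permit) — met.
(c): T OR T → true.
So (2) is not satisfied (F AND T AND T).
(a) ≤ 6 hrs duration — not satisfied.
(b) not (Schedule A material) — holds.
(3) = F AND T = false.
Overall: F OR F OR F → false.
Exception (no prior violation) — not satisfied.
Result: main false OR exception false → false.

No — unlawful.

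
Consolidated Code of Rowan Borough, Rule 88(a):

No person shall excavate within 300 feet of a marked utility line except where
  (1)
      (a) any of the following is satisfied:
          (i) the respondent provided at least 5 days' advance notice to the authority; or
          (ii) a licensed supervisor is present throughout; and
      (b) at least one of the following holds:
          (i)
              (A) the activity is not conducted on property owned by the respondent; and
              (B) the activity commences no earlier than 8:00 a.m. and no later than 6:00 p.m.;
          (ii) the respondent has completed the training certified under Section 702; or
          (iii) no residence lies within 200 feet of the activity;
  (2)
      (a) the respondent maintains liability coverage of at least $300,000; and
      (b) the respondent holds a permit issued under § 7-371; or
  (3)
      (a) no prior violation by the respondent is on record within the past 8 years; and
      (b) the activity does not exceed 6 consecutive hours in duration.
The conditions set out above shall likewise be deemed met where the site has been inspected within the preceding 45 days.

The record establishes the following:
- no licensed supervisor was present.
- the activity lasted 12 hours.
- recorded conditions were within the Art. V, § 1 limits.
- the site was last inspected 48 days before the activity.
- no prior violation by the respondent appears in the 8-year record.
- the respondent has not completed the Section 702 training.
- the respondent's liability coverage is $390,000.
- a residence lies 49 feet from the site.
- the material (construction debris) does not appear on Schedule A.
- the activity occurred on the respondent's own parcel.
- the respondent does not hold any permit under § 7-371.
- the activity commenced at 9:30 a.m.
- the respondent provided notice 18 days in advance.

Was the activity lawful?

No — unlawful.

(i) ≥5 days' notice — met.
(ii) supervisor present — not met.
(a): T OR F → true.
(A) not (own property) — fails.
(B) start within hours — holds.
(i) = F AND T = false.
(ii) training certified — fails.
(iii) no residence in 200 ft — fails.
So (b) is not satisfied (F OR F OR F).
So (1) is not satisfied (T AND F).
(a) coverage ≥ $300,000 — met.
(b) holds permit — fails.
(2): T AND F → false.
(a) no prior violation — met.
(b) ≤ 6 hrs duration — not satisfied.
So (3) is not satisfied (T AND F).
Overall = F OR F OR F = false.
Exception (site inspected) — not satisfied.
Result: main false OR exception false → false.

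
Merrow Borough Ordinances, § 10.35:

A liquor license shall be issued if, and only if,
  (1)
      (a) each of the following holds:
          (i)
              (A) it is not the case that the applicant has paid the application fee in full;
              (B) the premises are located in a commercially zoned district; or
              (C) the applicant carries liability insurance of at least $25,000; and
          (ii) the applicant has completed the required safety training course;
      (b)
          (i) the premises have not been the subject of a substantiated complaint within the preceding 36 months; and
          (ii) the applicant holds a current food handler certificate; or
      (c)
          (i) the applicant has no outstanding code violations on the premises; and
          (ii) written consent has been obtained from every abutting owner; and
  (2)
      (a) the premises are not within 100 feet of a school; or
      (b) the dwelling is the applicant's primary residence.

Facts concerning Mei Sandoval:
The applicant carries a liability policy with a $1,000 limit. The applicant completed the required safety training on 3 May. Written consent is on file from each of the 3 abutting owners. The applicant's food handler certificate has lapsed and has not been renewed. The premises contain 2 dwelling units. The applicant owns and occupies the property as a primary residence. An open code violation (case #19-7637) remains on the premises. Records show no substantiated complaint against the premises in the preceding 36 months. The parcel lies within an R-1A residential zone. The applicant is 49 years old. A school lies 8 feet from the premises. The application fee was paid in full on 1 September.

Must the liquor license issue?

(A) not (fee paid) — not met.
(B) commercially zoned — not satisfied.
(C) insurance ≥ $25,000 — not satisfied.
So (i) is not satisfied (F OR F OR F).
(ii) safety training — holds.
(a): F AND T → false.
(i) no complaint in 36 mo. — met.
(ii) food handler cert. — not satisfied.
So (b) is not satisfied (T AND F).
(i) no code violations — not met.
(ii) all abutters consent — holds.
(c) = F AND T = false.
(1): F OR F OR F → false.
(a) ≥100 ft from school — not satisfied.
(b) primary residence — satisfied.
(2): F OR T → true.
Overall = F AND T = false.

No — denied.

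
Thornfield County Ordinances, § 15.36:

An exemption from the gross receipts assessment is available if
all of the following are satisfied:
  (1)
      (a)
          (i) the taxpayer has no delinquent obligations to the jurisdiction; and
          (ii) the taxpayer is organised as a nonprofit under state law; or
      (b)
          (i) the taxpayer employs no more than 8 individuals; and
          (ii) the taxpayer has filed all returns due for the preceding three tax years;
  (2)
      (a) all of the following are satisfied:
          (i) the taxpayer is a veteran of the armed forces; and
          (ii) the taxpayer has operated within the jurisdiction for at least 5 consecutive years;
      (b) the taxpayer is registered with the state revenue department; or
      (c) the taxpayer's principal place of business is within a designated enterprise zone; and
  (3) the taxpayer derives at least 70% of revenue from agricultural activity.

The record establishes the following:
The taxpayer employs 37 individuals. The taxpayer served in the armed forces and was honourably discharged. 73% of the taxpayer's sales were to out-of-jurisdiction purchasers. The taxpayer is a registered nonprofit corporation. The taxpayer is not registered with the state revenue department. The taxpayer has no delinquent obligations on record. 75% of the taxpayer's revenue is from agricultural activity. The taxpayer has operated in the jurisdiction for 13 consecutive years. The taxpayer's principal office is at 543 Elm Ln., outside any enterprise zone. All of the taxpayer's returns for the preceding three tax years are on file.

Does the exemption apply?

Yes — exempt.

(i) no delinquency — met.
(ii) nonprofit — satisfied.
(a): T AND T → true.
(i) ≤ 8 employees — fails.
(ii) returns current — holds.
(b) = F AND T = false.
(1): T OR F → true.
(i) veteran — holds.
(ii) ≥ 5 yrs in jurisdiction — holds.
So (a) is satisfied (T AND T).
(b) state-registered — not met.
(c) in enterprise zone — not met.
(2): T OR F OR F → true.
(3) ≥70% agricultural — met.
So Overall is satisfied (T AND T AND T).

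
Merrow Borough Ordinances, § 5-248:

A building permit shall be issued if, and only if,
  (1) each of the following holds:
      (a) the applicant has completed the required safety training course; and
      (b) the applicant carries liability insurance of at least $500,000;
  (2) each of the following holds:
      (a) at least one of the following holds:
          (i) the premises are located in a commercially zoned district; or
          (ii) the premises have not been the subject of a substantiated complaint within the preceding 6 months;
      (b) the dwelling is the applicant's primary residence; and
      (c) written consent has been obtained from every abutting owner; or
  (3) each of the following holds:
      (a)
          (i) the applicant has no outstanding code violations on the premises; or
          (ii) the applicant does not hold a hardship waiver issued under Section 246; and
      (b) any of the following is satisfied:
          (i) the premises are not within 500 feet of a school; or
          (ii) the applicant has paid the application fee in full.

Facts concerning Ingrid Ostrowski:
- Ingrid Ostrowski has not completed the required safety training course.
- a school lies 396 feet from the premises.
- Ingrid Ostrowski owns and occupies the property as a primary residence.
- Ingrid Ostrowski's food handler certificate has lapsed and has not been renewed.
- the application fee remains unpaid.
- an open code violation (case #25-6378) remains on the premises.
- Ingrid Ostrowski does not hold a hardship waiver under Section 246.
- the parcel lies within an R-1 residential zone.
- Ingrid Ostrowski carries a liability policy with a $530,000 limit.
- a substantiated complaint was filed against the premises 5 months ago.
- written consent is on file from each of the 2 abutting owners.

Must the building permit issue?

No — denied.

(a) safety training — fails.
(b) insurance ≥ $500,000 — met.
(1): F AND T → false.
(i) commercially zoned — not met.
(ii) no complaint in 6 mo. — fails.
(a) = F OR F = false.
(b) primary residence — satisfied.
(c) all abutters consent — holds.
(2): F AND T AND T → false.
(i) no code violations — fails.
(ii) not (hardship waiver) — holds.
So (a) is satisfied (F OR T).
(i) ≥500 ft from school — not met.
(ii) fee paid — not met.
(b): F OR F → false.
(3): T AND F → false.
Overall: F OR F OR F → false.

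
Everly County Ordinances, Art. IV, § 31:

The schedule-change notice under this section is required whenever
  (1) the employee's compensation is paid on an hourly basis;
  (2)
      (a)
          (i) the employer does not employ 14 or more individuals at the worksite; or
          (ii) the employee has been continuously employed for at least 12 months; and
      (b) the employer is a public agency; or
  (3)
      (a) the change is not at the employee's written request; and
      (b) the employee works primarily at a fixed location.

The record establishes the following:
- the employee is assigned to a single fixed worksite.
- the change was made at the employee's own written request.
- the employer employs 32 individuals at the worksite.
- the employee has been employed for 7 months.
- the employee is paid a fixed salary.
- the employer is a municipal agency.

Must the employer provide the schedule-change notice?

No — not required.

(1) hourly-paid — not met.
(i) not (≥ 14 at site) — not met.
(ii) tenure ≥ 12 mo. — not met.
(a) = F OR F = false.
(b) public agency — satisfied.
(2) = F AND T = false.
(a) not employee-requested — fails.
(b) fixed location — satisfied.
(3) = F AND T = false.
Overall = F OR F OR F = false.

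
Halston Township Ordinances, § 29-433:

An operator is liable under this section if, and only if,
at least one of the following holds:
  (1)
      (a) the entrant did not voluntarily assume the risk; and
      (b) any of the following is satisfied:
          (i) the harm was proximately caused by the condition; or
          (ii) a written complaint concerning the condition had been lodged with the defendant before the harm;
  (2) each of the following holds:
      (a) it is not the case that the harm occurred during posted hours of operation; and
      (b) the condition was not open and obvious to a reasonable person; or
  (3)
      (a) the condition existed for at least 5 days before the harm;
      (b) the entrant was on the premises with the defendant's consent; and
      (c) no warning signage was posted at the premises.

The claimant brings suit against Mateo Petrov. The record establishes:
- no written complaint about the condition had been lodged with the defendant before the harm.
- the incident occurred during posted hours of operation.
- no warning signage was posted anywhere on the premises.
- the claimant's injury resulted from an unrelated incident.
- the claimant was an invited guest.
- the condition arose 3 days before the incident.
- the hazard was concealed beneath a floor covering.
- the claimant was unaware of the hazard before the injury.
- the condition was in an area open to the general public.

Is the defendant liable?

(a) no assumed risk — holds.
(i) proximate cause — fails.
(ii) complaint lodged — not satisfied.
(b) = F OR F = false.
(1): T AND F → false.
(a) not (during posted hours) — not satisfied.
(b) not open/obvious — satisfied.
So (2) is not satisfied (F AND T).
(a) condition ≥5 days old — not satisfied.
(b) consent to enter — satisfied.
(c) no signage posted — holds.
So (3) is not satisfied (F AND T AND T).
So Overall is not satisfied (F OR F OR F).

No — not liable.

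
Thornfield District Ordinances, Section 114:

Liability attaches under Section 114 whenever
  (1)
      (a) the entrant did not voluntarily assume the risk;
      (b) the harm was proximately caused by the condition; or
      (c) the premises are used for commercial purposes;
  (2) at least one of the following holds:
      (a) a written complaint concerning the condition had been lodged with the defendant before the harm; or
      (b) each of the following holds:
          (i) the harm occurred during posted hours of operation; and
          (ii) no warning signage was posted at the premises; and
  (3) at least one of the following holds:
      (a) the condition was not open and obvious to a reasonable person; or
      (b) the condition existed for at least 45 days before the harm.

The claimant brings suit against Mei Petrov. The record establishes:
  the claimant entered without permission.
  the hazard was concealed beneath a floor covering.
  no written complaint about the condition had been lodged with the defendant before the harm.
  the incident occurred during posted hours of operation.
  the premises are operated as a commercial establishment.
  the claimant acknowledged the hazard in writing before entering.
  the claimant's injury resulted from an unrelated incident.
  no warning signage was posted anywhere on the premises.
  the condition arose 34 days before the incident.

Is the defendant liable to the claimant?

(a) no assumed risk — not met.
(b) proximate cause — not satisfied.
(c) commercial use — holds.
So (1) is satisfied (F OR F OR T).
(a) complaint lodged — fails.
(i) during posted hours — holds.
(ii) no signage posted — met.
So (b) is satisfied (T AND T).
(2): F OR T → true.
(a) not open/obvious — holds.
(b) condition ≥45 days old — fails.
(3) = T OR F = true.
Overall = T AND T AND T = true.

Yes — liable.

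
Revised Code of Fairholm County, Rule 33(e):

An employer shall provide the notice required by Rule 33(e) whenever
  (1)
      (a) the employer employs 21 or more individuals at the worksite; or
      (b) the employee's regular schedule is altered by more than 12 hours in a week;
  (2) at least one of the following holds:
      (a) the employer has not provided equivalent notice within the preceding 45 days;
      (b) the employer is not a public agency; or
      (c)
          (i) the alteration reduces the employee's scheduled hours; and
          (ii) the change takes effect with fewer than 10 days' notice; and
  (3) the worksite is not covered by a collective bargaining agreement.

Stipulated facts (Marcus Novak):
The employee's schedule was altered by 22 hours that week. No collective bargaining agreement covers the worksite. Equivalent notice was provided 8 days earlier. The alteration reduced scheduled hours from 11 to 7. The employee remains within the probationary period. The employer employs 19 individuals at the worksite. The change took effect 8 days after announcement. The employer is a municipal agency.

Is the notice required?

Yes — required.

(a) ≥ 21 at site — fails.
(b) schedule shift > 12h — satisfied.
So (1) is satisfied (F OR T).
(a) no recent notice — fails.
(b) not (public agency) — not satisfied.
(i) hours reduced — holds.
(ii) < 10 days' notice — holds.
(c) = T AND T = true.
(2) = F OR F OR T = true.
(3) no CBA — met.
Overall: T AND T AND T → true.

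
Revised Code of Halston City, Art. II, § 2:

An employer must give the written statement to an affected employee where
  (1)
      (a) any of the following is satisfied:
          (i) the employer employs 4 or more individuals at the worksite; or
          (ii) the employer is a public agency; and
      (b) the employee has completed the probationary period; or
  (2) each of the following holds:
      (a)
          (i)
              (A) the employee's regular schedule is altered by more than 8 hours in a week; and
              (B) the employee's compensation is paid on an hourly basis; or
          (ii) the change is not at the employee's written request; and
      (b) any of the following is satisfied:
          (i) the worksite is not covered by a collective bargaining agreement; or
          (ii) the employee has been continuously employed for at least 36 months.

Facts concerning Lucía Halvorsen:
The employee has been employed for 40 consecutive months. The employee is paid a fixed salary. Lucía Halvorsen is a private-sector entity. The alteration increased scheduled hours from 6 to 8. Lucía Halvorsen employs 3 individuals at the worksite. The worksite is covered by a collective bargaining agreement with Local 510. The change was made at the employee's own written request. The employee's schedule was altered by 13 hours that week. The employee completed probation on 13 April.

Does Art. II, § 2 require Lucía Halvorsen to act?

No — not required.

(i) ≥ 4 at site — not met.
(ii) public agency — not met.
So (a) is not satisfied (F OR F).
(b) past probation — holds.
(1) = F AND T = false.
(A) schedule shift > 8h — met.
(B) hourly-paid — not satisfied.
So (i) is not satisfied (T AND F).
(ii) not employee-requested — not satisfied.
(a): F OR F → false.
(i) no CBA — not satisfied.
(ii) tenure ≥ 36 mo. — met.
(b) = F OR T = true.
(2): F AND T → false.
Overall: F OR F → false.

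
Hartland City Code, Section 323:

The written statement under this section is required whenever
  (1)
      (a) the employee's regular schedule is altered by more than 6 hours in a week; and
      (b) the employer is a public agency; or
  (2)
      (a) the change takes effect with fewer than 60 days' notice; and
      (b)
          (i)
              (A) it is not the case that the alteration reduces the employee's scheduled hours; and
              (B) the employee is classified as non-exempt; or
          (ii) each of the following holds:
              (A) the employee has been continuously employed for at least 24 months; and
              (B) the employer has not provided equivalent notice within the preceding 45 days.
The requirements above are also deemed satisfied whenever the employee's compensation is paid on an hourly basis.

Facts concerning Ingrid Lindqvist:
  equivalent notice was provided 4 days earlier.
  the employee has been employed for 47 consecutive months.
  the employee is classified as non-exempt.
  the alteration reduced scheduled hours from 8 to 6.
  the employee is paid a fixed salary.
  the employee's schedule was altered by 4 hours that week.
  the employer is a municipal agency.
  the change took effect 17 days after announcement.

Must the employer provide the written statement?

No — not required.

(a) schedule shift > 6h — fails.
(b) public agency — satisfied.
(1): F AND T → false.
(a) < 60 days' notice — satisfied.
(A) not (hours reduced) — not met.
(B) non-exempt — satisfied.
So (i) is not satisfied (F AND T).
(A) tenure ≥ 24 mo. — holds.
(B) no recent notice — fails.
(ii) = T AND F = false.
So (b) is not satisfied (F OR F).
(2) = T AND F = false.
So Overall is not satisfied (F OR F).
Exception (hourly-paid) — not satisfied.
Result: main false OR exception false → false.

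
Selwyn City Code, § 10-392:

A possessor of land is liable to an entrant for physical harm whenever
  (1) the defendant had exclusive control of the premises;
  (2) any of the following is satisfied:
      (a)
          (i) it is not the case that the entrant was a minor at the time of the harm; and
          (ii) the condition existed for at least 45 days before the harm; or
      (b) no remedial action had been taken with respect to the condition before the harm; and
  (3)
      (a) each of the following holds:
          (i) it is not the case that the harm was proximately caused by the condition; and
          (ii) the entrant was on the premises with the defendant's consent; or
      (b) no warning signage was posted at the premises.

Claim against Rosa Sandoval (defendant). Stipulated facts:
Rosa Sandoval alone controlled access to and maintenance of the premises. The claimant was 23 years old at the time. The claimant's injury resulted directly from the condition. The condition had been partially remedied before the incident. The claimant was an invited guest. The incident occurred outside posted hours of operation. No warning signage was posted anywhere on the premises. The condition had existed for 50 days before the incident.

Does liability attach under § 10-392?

Yes — liable.

(1) exclusive control — holds.
(i) not (entrant a minor) — met.
(ii) condition ≥45 days old — holds.
(a) = T AND T = true.
(b) no remedial action — not met.
(2): T OR F → true.
(i) not (proximate cause) — fails.
(ii) consent to enter — satisfied.
(a) = F AND T = false.
(b) no signage posted — met.
(3) = F OR T = true.
Overall: T AND T AND T → true.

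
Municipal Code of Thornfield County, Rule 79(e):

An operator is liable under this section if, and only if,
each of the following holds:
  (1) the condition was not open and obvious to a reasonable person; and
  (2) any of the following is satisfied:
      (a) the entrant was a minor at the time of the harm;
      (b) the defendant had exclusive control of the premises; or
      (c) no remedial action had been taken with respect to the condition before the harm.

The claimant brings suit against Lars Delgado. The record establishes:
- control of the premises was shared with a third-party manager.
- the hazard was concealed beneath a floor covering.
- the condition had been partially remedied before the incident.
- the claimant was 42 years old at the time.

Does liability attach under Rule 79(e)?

(1) not open/obvious — holds.
(a) entrant a minor — not satisfied.
(b) exclusive control — fails.
(c) no remedial action — fails.
So (2) is not satisfied (F OR F OR F).
So Overall is not satisfied (T AND F).

No — not liable.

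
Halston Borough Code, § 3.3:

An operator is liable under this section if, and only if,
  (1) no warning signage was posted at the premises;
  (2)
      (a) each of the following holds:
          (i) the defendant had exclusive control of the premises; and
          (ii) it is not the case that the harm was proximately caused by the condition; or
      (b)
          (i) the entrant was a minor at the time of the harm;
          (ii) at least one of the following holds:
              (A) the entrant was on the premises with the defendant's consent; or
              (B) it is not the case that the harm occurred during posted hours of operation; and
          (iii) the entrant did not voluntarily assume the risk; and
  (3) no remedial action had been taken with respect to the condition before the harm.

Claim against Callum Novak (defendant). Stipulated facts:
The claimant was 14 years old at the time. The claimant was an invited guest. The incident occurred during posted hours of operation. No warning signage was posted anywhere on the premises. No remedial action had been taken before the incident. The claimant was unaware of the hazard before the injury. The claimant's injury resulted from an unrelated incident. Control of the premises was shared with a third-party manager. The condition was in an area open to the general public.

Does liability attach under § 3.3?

Yes — liable.

(1) no signage posted — satisfied.
(i) exclusive control — not satisfied.
(ii) not (proximate cause) — met.
So (a) is not satisfied (F AND T).
(i) entrant a minor — holds.
(A) consent to enter — satisfied.
(B) not (during posted hours) — not satisfied.
(ii): T OR F → true.
(iii) no assumed risk — holds.
(b): T AND T AND T → true.
So (2) is satisfied (F OR T).
(3) no remedial action — met.
Overall = T AND T AND T = true.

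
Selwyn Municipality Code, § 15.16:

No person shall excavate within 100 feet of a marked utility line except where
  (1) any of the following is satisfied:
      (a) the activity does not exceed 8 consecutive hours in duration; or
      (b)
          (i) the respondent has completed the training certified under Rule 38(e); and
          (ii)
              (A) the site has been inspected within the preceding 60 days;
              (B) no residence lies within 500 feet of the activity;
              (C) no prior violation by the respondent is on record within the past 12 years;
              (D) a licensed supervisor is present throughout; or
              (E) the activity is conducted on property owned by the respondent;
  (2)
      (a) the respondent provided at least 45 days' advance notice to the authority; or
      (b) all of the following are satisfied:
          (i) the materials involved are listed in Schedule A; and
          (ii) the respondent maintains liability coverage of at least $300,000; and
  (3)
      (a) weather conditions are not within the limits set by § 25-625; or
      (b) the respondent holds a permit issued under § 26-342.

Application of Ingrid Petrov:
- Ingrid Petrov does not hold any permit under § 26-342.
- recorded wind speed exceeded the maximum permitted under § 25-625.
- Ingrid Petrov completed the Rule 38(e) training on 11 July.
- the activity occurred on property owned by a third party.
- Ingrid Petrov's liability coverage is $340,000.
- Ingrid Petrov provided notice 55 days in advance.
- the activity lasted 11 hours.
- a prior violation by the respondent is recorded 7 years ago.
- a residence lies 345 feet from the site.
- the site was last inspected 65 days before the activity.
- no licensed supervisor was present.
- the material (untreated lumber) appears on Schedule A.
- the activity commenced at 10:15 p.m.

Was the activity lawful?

(a) ≤ 8 hrs duration — not satisfied.
(i) training certified — holds.
(A) site inspected — fails.
(B) no residence in 500 ft — not satisfied.
(C) no prior violation — fails.
(D) supervisor present — fails.
(E) own property — not met.
So (ii) is not satisfied (F OR F OR F OR F OR F).
(b) = T AND F = false.
(1) = F OR F = false.
(a) ≥45 days' notice — satisfied.
(i) Schedule A material — satisfied.
(ii) coverage ≥ $300,000 — met.
(b) = T AND T = true.
(2) = T OR T = true.
(a) not (weather ok) — satisfied.
(b) holds permit — not satisfied.
(3): T OR F → true.
Overall: F AND T AND T → false.

No — unlawful.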